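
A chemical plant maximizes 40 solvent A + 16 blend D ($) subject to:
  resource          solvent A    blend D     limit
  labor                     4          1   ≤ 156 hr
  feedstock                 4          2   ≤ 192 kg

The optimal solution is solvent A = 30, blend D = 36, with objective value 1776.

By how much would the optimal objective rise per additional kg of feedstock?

6

Both labor and feedstock are binding at x*.
The binding rows give the dual system: 4·y_labor + 4·y_feedstock = 40 and 1·y_labor + 2·y_feedstock = 16.
This yields shadow prices y_labor = 4, y_feedstock = 6.
Shadow price of feedstock = 6.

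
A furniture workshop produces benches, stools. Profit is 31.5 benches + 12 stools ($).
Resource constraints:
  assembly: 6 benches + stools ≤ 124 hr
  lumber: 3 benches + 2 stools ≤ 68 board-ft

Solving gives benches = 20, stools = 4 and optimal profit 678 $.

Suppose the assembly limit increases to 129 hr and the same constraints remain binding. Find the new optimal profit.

Both assembly and lumber are binding at x*.
The binding rows give the dual system: 6·y_assembly + 3·y_lumber = 31.5 and 1·y_assembly + 2·y_lumber = 12.
→ y_assembly = 3 and y_lumber = 4.5.
Δz = y_assembly·Δb = 3 × (5) = 15, so new z* = 678 + 15 = 693.

693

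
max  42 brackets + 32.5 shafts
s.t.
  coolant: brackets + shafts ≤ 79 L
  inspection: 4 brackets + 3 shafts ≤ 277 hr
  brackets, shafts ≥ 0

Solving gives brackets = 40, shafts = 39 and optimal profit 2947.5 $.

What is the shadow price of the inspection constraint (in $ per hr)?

Check each constraint at x*: coolant 79/79 (tight); inspection 277/277 (tight).
From A_Bᵀ y = c: 1·y_coolant + 4·y_inspection = 42; 1·y_coolant + 3·y_inspection = 32.5.
Solving: y_coolant = 4, y_inspection = 9.5.
Shadow price of inspection = 9.5.

9.5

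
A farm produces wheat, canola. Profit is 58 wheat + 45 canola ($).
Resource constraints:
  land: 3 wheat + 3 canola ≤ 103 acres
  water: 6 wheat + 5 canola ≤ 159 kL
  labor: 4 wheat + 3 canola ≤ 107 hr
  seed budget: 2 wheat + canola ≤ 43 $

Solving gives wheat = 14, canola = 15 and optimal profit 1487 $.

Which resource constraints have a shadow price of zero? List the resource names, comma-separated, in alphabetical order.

labor, land

land: 87/103 (slack 16)
water: 159/159 (binding)
labor: 101/107 (slack 6)
seed budget: 43/43 (binding)
By complementary slackness, a constraint with positive slack has shadow price 0 → labor, land.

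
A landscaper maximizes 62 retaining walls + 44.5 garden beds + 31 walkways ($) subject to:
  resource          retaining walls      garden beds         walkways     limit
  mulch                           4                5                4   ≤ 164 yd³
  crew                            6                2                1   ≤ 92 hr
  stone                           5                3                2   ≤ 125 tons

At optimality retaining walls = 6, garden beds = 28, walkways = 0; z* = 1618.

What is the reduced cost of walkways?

-1

Binding: mulch and crew. Non-binding: stone (11 unused).
Since stone is not tight, its dual is 0.
The binding rows give the dual system: 4·y_mulch + 6·y_crew = 62 and 5·y_mulch + 2·y_crew = 44.5.
Solving: y_mulch = 6.5, y_crew = 6.
Reduced cost of walkways: c₃ − yᵀa₃ = 31 − (6.5·4 + 6·1) = 31 − 32 = -1.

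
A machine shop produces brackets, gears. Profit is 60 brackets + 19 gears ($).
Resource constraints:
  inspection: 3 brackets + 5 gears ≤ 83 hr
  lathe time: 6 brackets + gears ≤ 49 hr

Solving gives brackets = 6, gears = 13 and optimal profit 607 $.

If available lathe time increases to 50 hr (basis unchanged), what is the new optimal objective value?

Check each constraint at x*: inspection 83/83 (tight); lathe time 49/49 (tight).
Dual feasibility on the basic columns requires 3·y_inspection + 6·y_lathe time = 60, 5·y_inspection + 1·y_lathe time = 19.
→ y_inspection = 2 and y_lathe time = 9.
Δz = y_lathe time·Δb = 9 × (1) = 9, so new z* = 607 + 9 = 616.

616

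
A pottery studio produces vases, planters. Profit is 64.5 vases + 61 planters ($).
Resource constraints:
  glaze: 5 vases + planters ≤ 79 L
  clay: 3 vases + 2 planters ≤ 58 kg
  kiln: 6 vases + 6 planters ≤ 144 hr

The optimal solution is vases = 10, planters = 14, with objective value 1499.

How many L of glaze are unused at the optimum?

glaze used = 5·10 + 1·14 = 64; slack = 79 − 64 = 15.

15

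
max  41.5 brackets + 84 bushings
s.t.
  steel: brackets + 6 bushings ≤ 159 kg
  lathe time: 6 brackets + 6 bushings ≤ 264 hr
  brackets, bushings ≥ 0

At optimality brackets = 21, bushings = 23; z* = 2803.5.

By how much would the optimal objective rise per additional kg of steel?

Check each constraint at x*: steel 159/159 (tight); lathe time 264/264 (tight).
The binding rows give the dual system: 1·y_steel + 6·y_lathe time = 41.5 and 6·y_steel + 6·y_lathe time = 84.
Solving: y_steel = 8.5, y_lathe time = 5.5.
Shadow price of steel = 8.5.

8.5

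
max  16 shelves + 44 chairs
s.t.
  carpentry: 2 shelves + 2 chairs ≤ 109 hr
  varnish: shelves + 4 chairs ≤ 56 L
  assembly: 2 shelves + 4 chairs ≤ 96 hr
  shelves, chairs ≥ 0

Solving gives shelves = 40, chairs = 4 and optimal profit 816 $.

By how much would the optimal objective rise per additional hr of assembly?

5

Binding: varnish and assembly. Non-binding: carpentry (21 unused).
Since carpentry is not tight, its dual is 0.
Dual feasibility on the basic columns requires 1·y_varnish + 2·y_assembly = 16, 4·y_varnish + 4·y_assembly = 44.
Solving: y_varnish = 6, y_assembly = 5.
Shadow price of assembly = 5.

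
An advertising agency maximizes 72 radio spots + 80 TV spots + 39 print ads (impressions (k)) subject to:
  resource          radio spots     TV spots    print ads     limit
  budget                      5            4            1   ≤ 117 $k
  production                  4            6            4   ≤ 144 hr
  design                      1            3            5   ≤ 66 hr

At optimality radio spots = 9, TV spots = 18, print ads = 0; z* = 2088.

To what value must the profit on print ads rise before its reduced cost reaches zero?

Binding: budget and production. Non-binding: design (3 unused).
Slack constraints have shadow price 0 (complementary slackness).
The binding rows give the dual system: 5·y_budget + 4·y_production = 72 and 4·y_budget + 6·y_production = 80.
This yields shadow prices y_budget = 8, y_production = 8.
print ads enters the basis when its profit ≥ yᵀa₃ = 8·1 + 8·4 = 40.

40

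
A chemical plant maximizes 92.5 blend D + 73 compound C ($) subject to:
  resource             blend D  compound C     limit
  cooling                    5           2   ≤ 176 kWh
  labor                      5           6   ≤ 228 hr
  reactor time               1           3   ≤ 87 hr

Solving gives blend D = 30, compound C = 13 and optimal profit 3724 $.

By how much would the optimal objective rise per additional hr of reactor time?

0

Check each constraint at x*: cooling 176/176 (tight); labor 228/228 (tight); reactor time 69/87 (slack 18).
By complementary slackness, y = 0 for the non-binding constraint.
The binding rows give the dual system: 5·y_cooling + 5·y_labor = 92.5 and 2·y_cooling + 6·y_labor = 73.
→ y_cooling = 9.5 and y_labor = 9.
Shadow price of reactor time = 0.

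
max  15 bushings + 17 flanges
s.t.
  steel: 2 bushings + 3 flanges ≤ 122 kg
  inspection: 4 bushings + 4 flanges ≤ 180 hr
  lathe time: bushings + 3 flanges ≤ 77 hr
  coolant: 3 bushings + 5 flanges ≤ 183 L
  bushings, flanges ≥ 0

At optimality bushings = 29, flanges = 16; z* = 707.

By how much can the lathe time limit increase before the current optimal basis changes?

Binding constraints: inspection, lathe time. The basis is B = [[4,4],[1,3]] with det 8.
Per unit increase in lathe time, x* moves by d = (-0.5, 0.5).
The basis stays optimal until coolant becomes binding; allowable increase = 16 hr.

16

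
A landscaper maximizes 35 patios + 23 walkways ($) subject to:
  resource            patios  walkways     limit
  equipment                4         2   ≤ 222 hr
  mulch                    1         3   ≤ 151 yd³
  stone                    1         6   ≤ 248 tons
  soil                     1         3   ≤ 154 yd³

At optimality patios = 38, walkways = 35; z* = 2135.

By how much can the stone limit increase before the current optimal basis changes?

17.6

Binding constraints: equipment, stone. The basis is B = [[4,2],[1,6]] with det 22.
Per unit increase in stone, x* moves by d = (-0.0909, 0.1818).
The basis stays optimal until mulch becomes binding; allowable increase = 17.6 tons.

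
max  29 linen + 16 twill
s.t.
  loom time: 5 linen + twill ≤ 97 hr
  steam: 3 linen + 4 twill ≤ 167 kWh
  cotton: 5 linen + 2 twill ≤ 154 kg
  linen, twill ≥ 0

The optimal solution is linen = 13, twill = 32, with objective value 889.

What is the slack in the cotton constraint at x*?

cotton used = 5·13 + 2·32 = 129; slack = 154 − 129 = 25.

25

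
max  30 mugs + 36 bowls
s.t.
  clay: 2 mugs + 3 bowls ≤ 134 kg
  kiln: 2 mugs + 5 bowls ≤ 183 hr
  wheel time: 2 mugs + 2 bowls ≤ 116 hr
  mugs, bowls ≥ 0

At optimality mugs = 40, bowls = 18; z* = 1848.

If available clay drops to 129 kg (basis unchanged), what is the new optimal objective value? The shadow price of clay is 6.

1818

Δb = -5, so new z* = 1848 + (6)·(-5) = 1848 − 30 = 1818.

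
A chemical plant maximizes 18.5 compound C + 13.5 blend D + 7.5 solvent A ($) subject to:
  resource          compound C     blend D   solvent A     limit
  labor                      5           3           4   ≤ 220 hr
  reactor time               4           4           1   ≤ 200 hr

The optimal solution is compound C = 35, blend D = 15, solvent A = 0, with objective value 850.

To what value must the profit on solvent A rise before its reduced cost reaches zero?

At the optimum: labor uses 220 of 220 (binding); reactor time uses 200 of 200 (binding).
The binding rows give the dual system: 5·y_labor + 4·y_reactor time = 18.5 and 3·y_labor + 4·y_reactor time = 13.5.
This yields shadow prices y_labor = 2.5, y_reactor time = 1.5.
solvent A enters the basis when its profit ≥ yᵀa₃ = 2.5·4 + 1.5·1 = 11.5.

11.5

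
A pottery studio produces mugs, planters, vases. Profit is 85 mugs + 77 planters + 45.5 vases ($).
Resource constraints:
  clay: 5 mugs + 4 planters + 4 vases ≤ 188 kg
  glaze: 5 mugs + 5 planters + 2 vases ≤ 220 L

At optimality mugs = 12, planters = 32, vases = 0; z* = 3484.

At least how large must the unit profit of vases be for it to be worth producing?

Both clay and glaze are binding at x*.
The binding rows give the dual system: 5·y_clay + 5·y_glaze = 85 and 4·y_clay + 5·y_glaze = 77.
→ y_clay = 8 and y_glaze = 9.
vases enters the basis when its profit ≥ yᵀa₃ = 8·4 + 9·2 = 50.

50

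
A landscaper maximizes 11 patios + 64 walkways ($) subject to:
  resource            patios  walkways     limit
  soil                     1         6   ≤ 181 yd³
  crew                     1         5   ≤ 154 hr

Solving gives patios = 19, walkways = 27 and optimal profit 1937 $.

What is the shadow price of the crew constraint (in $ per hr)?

2

At the optimum: soil uses 181 of 181 (binding); crew uses 154 of 154 (binding).
Dual feasibility on the basic columns requires 1·y_soil + 1·y_crew = 11, 6·y_soil + 5·y_crew = 64.
→ y_soil = 9 and y_crew = 2.
Shadow price of crew = 2.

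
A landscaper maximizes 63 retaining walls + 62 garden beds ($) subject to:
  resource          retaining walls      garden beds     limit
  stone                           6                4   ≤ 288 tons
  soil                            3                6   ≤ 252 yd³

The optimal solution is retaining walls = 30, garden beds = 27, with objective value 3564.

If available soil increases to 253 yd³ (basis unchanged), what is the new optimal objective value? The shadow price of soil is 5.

3569

Δb = 1, so new z* = 3564 + (5)·(1) = 3564 + 5 = 3569.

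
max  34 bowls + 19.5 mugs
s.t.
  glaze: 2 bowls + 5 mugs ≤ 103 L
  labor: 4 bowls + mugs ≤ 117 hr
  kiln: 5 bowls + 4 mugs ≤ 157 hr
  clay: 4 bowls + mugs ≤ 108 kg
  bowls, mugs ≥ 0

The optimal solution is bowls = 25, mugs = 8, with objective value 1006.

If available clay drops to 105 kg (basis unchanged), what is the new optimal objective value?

995.5

At the optimum: glaze uses 90 of 103 (slack = 13); labor uses 108 of 117 (slack = 9); kiln uses 157 of 157 (binding); clay uses 108 of 108 (binding).
Slack constraints have shadow price 0 (complementary slackness).
Dual feasibility on the basic columns requires 5·y_kiln + 4·y_clay = 34, 4·y_kiln + 1·y_clay = 19.5.
This yields shadow prices y_kiln = 4, y_clay = 3.5.
Δz = y_clay·Δb = 3.5 × (-3) = -10.5, so new z* = 1006 − 10.5 = 995.5.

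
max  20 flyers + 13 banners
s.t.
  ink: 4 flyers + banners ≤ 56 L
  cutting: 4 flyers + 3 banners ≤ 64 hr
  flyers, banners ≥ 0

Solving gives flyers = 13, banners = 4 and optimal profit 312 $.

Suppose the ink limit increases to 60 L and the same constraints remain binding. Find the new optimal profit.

Both ink and cutting are binding at x*.
The binding rows give the dual system: 4·y_ink + 4·y_cutting = 20 and 1·y_ink + 3·y_cutting = 13.
→ y_ink = 1 and y_cutting = 4.
Δz = y_ink·Δb = 1 × (4) = 4, so new z* = 312 + 4 = 316.

316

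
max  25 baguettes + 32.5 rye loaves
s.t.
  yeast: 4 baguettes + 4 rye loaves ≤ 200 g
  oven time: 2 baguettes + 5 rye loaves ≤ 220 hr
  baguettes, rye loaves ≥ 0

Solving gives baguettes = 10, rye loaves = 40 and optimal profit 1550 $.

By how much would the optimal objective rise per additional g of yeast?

5

Check each constraint at x*: yeast 200/200 (tight); oven time 220/220 (tight).
From A_Bᵀ y = c: 4·y_yeast + 2·y_oven time = 25; 4·y_yeast + 5·y_oven time = 32.5.
Solving: y_yeast = 5, y_oven time = 2.5.
Shadow price of yeast = 5.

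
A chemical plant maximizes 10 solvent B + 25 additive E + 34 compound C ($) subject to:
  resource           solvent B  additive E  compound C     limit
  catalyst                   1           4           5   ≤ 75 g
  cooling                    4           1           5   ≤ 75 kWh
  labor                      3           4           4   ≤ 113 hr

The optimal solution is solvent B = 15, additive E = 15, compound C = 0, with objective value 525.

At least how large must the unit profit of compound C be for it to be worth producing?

35

Binding: catalyst and cooling. Non-binding: labor (8 unused).
By complementary slackness, y = 0 for the non-binding constraint.
Dual feasibility on the basic columns requires 1·y_catalyst + 4·y_cooling = 10, 4·y_catalyst + 1·y_cooling = 25.
→ y_catalyst = 6 and y_cooling = 1.
compound C enters the basis when its profit ≥ yᵀa₃ = 6·5 + 1·5 = 35.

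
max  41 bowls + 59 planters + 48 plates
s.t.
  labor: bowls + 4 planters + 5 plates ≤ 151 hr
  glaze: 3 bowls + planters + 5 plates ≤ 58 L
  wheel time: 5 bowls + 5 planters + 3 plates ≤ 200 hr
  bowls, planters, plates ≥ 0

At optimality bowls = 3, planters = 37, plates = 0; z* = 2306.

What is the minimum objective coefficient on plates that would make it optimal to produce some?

51

Binding: labor and wheel time. Non-binding: glaze (12 unused).
Since glaze is not tight, its dual is 0.
From A_Bᵀ y = c: 1·y_labor + 5·y_wheel time = 41; 4·y_labor + 5·y_wheel time = 59.
This yields shadow prices y_labor = 6, y_wheel time = 7.
plates enters the basis when its profit ≥ yᵀa₃ = 6·5 + 7·3 = 51.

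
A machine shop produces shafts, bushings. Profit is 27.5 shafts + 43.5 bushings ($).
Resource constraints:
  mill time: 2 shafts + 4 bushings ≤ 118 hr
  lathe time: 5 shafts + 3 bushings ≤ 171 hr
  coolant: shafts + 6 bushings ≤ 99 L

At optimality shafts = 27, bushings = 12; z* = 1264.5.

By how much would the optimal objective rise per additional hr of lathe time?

Binding: lathe time and coolant. Non-binding: mill time (16 unused).
Since mill time is not tight, its dual is 0.
Dual feasibility on the basic columns requires 5·y_lathe time + 1·y_coolant = 27.5, 3·y_lathe time + 6·y_coolant = 43.5.
Solving: y_lathe time = 4.5, y_coolant = 5.
Shadow price of lathe time = 4.5.

4.5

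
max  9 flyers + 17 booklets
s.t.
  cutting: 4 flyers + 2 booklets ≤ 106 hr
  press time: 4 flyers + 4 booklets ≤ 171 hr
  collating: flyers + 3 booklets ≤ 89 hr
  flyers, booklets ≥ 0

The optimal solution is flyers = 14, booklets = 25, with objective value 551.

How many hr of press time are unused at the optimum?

press time used = 4·14 + 4·25 = 156; slack = 171 − 156 = 15.

15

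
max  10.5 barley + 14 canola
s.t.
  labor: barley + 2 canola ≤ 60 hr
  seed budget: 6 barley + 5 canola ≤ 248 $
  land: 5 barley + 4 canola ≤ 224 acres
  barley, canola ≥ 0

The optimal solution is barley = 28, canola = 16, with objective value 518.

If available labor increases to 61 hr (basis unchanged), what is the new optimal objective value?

At the optimum: labor uses 60 of 60 (binding); seed budget uses 248 of 248 (binding); land uses 204 of 224 (slack = 20).
Slack constraints have shadow price 0 (complementary slackness).
Dual feasibility on the basic columns requires 1·y_labor + 6·y_seed budget = 10.5, 2·y_labor + 5·y_seed budget = 14.
→ y_labor = 4.5 and y_seed budget = 1.
Δz = y_labor·Δb = 4.5 × (1) = 4.5, so new z* = 518 + 4.5 = 522.5.

522.5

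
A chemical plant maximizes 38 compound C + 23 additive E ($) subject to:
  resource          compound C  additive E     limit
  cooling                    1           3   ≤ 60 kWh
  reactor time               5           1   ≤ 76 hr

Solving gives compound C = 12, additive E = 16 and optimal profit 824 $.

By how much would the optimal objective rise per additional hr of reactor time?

6.5

Both cooling and reactor time are binding at x*.
The binding rows give the dual system: 1·y_cooling + 5·y_reactor time = 38 and 3·y_cooling + 1·y_reactor time = 23.
This yields shadow prices y_cooling = 5.5, y_reactor time = 6.5.
Shadow price of reactor time = 6.5.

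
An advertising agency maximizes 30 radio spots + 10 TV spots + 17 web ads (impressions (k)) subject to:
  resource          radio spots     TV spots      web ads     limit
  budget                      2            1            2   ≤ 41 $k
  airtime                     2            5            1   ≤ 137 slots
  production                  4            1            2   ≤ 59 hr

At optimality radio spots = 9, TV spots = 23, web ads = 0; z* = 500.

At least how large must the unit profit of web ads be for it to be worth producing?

At the optimum: budget uses 41 of 41 (binding); airtime uses 133 of 137 (slack = 4); production uses 59 of 59 (binding).
Since airtime is not tight, its dual is 0.
The binding rows give the dual system: 2·y_budget + 4·y_production = 30 and 1·y_budget + 1·y_production = 10.
This yields shadow prices y_budget = 5, y_production = 5.
web ads enters the basis when its profit ≥ yᵀa₃ = 5·2 + 5·2 = 20.

20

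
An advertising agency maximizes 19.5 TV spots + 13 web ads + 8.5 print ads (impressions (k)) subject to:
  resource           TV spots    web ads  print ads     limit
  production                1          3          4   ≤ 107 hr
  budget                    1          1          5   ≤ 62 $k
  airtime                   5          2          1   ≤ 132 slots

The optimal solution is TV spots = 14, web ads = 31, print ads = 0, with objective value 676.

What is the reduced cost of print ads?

At the optimum: production uses 107 of 107 (binding); budget uses 45 of 62 (slack = 17); airtime uses 132 of 132 (binding).
By complementary slackness, y = 0 for the non-binding constraint.
Dual feasibility on the basic columns requires 1·y_production + 5·y_airtime = 19.5, 3·y_production + 2·y_airtime = 13.
Solving: y_production = 2, y_airtime = 3.5.
Reduced cost of print ads: c₃ − yᵀa₃ = 8.5 − (2·4 + 3.5·1) = 8.5 − 11.5 = -3.

-3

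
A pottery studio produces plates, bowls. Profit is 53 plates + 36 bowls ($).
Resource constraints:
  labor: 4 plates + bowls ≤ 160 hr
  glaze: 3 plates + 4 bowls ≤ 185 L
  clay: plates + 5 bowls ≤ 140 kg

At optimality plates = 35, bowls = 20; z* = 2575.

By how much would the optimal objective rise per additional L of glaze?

Binding: labor and glaze. Non-binding: clay (5 unused).
By complementary slackness, y = 0 for the non-binding constraint.
Dual feasibility on the basic columns requires 4·y_labor + 3·y_glaze = 53, 1·y_labor + 4·y_glaze = 36.
Solving: y_labor = 8, y_glaze = 7.
Shadow price of glaze = 7.

7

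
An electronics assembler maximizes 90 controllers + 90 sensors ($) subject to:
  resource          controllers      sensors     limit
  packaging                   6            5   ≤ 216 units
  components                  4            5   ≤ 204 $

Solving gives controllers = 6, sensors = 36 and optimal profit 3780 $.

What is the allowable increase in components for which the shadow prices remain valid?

12

Binding constraints: packaging, components. The basis is B = [[6,5],[4,5]] with det 10.
Per unit increase in components, x* moves by d = (-0.5, 0.6).
The basis stays optimal until controllers reaches 0; allowable increase = 12 $.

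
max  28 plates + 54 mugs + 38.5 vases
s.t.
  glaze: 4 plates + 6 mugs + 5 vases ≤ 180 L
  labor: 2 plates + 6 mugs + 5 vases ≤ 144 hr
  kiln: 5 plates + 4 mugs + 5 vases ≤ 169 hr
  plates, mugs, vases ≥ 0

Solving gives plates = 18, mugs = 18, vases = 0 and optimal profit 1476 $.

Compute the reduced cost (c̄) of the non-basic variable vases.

-6.5

Check each constraint at x*: glaze 180/180 (tight); labor 144/144 (tight); kiln 162/169 (slack 7).
By complementary slackness, y = 0 for the non-binding constraint.
From A_Bᵀ y = c: 4·y_glaze + 2·y_labor = 28; 6·y_glaze + 6·y_labor = 54.
Solving: y_glaze = 5, y_labor = 4.
Reduced cost of vases: c₃ − yᵀa₃ = 38.5 − (5·5 + 4·5) = 38.5 − 45 = -6.5.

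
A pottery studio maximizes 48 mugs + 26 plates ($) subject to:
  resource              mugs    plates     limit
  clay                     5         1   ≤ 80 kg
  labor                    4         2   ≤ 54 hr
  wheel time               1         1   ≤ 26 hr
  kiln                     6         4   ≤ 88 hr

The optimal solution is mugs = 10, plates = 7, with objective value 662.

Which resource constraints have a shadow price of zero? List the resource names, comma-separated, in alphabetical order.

clay, wheel time

clay: 57/80 (slack 23)
labor: 54/54 (binding)
wheel time: 17/26 (slack 9)
kiln: 88/88 (binding)
By complementary slackness, a constraint with positive slack has shadow price 0 → clay, wheel time.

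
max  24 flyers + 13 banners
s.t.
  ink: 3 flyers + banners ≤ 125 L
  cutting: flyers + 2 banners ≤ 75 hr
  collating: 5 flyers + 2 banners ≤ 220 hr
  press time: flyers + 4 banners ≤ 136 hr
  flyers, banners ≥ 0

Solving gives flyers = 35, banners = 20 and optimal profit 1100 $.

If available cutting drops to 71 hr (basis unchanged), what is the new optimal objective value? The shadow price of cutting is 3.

1088

Δb = -4, so new z* = 1100 + (3)·(-4) = 1100 − 12 = 1088.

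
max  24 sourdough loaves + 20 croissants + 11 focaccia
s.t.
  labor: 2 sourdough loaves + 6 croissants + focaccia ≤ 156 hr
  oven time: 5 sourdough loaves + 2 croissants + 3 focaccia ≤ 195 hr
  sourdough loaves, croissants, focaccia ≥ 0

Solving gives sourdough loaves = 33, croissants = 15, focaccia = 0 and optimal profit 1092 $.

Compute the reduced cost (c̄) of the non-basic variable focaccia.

-3

Both labor and oven time are binding at x*.
Dual feasibility on the basic columns requires 2·y_labor + 5·y_oven time = 24, 6·y_labor + 2·y_oven time = 20.
→ y_labor = 2 and y_oven time = 4.
Reduced cost of focaccia: c₃ − yᵀa₃ = 11 − (2·1 + 4·3) = 11 − 14 = -3.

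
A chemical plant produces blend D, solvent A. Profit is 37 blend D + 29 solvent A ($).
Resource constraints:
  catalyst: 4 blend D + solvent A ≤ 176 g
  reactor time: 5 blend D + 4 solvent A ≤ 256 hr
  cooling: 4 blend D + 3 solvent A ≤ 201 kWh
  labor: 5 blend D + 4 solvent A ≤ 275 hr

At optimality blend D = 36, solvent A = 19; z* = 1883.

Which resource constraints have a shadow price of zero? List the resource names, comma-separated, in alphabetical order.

catalyst, labor

catalyst: 163/176 (slack 13)
reactor time: 256/256 (binding)
cooling: 201/201 (binding)
labor: 256/275 (slack 19)
By complementary slackness, a constraint with positive slack has shadow price 0 → catalyst, labor.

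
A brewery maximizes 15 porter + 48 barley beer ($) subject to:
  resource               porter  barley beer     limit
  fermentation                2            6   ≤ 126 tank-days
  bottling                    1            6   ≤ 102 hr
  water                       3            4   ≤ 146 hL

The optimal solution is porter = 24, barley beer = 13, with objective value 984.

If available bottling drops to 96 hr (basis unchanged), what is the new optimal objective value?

978

Binding: fermentation and bottling. Non-binding: water (22 unused).
Slack constraints have shadow price 0 (complementary slackness).
Dual feasibility on the basic columns requires 2·y_fermentation + 1·y_bottling = 15, 6·y_fermentation + 6·y_bottling = 48.
This yields shadow prices y_fermentation = 7, y_bottling = 1.
Δz = y_bottling·Δb = 1 × (-6) = -6, so new z* = 984 − 6 = 978.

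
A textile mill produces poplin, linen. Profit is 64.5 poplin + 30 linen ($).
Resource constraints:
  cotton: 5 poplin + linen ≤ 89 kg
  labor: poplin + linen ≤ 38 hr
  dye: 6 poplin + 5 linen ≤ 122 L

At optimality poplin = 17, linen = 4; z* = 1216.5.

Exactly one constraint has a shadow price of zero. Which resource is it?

labor

cotton: 89/89 (binding)
labor: 21/38 (slack 17)
dye: 122/122 (binding)
By complementary slackness, a constraint with positive slack has shadow price 0 → labor.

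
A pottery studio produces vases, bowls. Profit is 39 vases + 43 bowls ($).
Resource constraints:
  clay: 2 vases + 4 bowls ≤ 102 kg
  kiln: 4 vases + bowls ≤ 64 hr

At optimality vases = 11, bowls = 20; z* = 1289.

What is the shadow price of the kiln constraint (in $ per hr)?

At the optimum: clay uses 102 of 102 (binding); kiln uses 64 of 64 (binding).
Dual feasibility on the basic columns requires 2·y_clay + 4·y_kiln = 39, 4·y_clay + 1·y_kiln = 43.
This yields shadow prices y_clay = 9.5, y_kiln = 5.
Shadow price of kiln = 5.

5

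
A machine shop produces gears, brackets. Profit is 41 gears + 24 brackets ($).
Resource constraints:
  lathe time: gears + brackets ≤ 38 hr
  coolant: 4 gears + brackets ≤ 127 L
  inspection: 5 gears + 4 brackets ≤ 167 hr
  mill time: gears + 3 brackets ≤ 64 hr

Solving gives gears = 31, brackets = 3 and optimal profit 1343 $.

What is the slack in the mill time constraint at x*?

mill time used = 1·31 + 3·3 = 40; slack = 64 − 40 = 24.

24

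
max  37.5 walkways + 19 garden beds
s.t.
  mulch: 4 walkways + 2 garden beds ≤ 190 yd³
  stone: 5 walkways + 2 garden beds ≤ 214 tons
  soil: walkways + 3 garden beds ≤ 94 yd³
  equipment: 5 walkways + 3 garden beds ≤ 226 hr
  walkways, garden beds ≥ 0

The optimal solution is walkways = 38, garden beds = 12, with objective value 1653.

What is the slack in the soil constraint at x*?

20

soil used = 1·38 + 3·12 = 74; slack = 94 − 74 = 20.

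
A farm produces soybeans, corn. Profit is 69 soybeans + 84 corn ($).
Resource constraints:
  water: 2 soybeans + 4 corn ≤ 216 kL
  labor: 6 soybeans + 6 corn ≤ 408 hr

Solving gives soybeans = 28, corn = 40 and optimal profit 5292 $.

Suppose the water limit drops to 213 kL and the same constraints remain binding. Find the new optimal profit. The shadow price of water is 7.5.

5269.5

Δb = -3, so new z* = 5292 + (7.5)·(-3) = 5292 − 22.5 = 5269.5.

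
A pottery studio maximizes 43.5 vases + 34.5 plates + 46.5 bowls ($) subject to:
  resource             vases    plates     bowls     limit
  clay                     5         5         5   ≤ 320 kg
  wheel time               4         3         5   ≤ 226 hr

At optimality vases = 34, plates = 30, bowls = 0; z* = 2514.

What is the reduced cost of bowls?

-6

At the optimum: clay uses 320 of 320 (binding); wheel time uses 226 of 226 (binding).
Dual feasibility on the basic columns requires 5·y_clay + 4·y_wheel time = 43.5, 5·y_clay + 3·y_wheel time = 34.5.
This yields shadow prices y_clay = 1.5, y_wheel time = 9.
Reduced cost of bowls: c₃ − yᵀa₃ = 46.5 − (1.5·5 + 9·5) = 46.5 − 52.5 = -6.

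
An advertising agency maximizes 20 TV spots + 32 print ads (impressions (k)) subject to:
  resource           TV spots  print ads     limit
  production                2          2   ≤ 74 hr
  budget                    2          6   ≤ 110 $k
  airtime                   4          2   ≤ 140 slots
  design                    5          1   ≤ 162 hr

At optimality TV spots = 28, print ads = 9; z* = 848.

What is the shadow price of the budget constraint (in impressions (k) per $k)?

At the optimum: production uses 74 of 74 (binding); budget uses 110 of 110 (binding); airtime uses 130 of 140 (slack = 10); design uses 149 of 162 (slack = 13).
By complementary slackness, y = 0 for the non-binding constraints.
Dual feasibility on the basic columns requires 2·y_production + 2·y_budget = 20, 2·y_production + 6·y_budget = 32.
This yields shadow prices y_production = 7, y_budget = 3.
Shadow price of budget = 3.

3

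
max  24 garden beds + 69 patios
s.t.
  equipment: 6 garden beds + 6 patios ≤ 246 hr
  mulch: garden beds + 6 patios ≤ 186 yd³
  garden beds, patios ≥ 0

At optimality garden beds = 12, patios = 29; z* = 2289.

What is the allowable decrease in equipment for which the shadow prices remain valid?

Binding constraints: equipment, mulch. The basis is B = [[6,6],[1,6]] with det 30.
Per unit decrease in equipment, x* moves by d = (-0.2, 0.0333).
The basis stays optimal until garden beds reaches 0; allowable decrease = 60 hr.

60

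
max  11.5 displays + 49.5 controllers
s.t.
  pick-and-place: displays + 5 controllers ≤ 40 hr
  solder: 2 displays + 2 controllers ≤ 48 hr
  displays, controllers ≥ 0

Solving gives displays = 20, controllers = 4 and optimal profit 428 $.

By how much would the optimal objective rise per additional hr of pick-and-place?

9.5

At the optimum: pick-and-place uses 40 of 40 (binding); solder uses 48 of 48 (binding).
Dual feasibility on the basic columns requires 1·y_pick-and-place + 2·y_solder = 11.5, 5·y_pick-and-place + 2·y_solder = 49.5.
Solving: y_pick-and-place = 9.5, y_solder = 1.
Shadow price of pick-and-place = 9.5.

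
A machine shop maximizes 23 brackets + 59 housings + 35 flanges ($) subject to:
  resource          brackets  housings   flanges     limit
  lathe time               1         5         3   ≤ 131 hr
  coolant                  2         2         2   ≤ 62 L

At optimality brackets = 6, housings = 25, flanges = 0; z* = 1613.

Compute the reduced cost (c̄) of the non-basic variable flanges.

At the optimum: lathe time uses 131 of 131 (binding); coolant uses 62 of 62 (binding).
From A_Bᵀ y = c: 1·y_lathe time + 2·y_coolant = 23; 5·y_lathe time + 2·y_coolant = 59.
Solving: y_lathe time = 9, y_coolant = 7.
Reduced cost of flanges: c₃ − yᵀa₃ = 35 − (9·3 + 7·2) = 35 − 41 = -6.

-6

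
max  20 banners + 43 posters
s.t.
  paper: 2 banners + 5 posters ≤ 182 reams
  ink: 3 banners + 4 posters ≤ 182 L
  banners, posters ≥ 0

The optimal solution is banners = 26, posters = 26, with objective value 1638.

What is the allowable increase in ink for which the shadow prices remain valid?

Binding constraints: paper, ink. The basis is B = [[2,5],[3,4]] with det -7.
Per unit increase in ink, x* moves by d = (0.7143, -0.2857).
The basis stays optimal until posters reaches 0; allowable increase = 91 L.

91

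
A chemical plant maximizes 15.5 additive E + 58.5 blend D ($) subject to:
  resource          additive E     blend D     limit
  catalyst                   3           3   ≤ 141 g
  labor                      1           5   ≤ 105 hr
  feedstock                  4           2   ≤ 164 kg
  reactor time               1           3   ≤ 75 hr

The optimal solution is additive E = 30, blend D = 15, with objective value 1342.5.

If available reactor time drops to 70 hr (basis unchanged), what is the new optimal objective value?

1295

Binding: labor and reactor time. Non-binding: catalyst (6 unused), feedstock (14 unused).
Since catalyst, feedstock are not tight, their duals are 0.
From A_Bᵀ y = c: 1·y_labor + 1·y_reactor time = 15.5; 5·y_labor + 3·y_reactor time = 58.5.
Solving: y_labor = 6, y_reactor time = 9.5.
Δz = y_reactor time·Δb = 9.5 × (-5) = -47.5, so new z* = 1342.5 − 47.5 = 1295.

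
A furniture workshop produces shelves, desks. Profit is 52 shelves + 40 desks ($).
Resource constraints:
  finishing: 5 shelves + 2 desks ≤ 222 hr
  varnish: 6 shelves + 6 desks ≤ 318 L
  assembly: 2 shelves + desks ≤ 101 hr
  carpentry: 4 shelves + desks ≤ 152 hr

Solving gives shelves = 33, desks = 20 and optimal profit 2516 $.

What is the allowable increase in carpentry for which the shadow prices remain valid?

Binding constraints: varnish, carpentry. The basis is B = [[6,6],[4,1]] with det -18.
Per unit increase in carpentry, x* moves by d = (0.3333, -0.3333).
The basis stays optimal until finishing becomes binding; allowable increase = 17 hr.

17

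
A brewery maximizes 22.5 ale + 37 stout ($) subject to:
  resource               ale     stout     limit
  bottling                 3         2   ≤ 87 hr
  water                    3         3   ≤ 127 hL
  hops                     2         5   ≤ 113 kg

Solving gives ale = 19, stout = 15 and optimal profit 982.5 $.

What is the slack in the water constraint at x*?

25

water used = 3·19 + 3·15 = 102; slack = 127 − 102 = 25.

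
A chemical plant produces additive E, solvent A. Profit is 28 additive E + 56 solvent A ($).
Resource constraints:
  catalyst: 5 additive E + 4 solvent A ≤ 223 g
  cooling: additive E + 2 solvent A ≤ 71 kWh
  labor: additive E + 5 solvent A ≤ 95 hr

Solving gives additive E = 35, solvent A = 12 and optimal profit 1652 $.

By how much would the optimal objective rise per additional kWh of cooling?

0

Binding: catalyst and labor. Non-binding: cooling (12 unused).
By complementary slackness, y = 0 for the non-binding constraint.
From A_Bᵀ y = c: 5·y_catalyst + 1·y_labor = 28; 4·y_catalyst + 5·y_labor = 56.
→ y_catalyst = 4 and y_labor = 8.
Shadow price of cooling = 0.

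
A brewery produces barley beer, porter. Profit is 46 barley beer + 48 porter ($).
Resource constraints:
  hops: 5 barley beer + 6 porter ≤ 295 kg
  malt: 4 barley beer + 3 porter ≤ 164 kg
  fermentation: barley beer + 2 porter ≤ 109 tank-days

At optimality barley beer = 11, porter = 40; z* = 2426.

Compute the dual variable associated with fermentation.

0

At the optimum: hops uses 295 of 295 (binding); malt uses 164 of 164 (binding); fermentation uses 91 of 109 (slack = 18).
Since fermentation is not tight, its dual is 0.
The binding rows give the dual system: 5·y_hops + 4·y_malt = 46 and 6·y_hops + 3·y_malt = 48.
→ y_hops = 6 and y_malt = 4.
Shadow price of fermentation = 0.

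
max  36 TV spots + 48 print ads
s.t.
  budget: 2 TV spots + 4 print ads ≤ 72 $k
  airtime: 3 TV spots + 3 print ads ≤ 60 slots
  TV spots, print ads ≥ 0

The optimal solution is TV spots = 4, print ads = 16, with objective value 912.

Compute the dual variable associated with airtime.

Check each constraint at x*: budget 72/72 (tight); airtime 60/60 (tight).
The binding rows give the dual system: 2·y_budget + 3·y_airtime = 36 and 4·y_budget + 3·y_airtime = 48.
Solving: y_budget = 6, y_airtime = 8.
Shadow price of airtime = 8.

8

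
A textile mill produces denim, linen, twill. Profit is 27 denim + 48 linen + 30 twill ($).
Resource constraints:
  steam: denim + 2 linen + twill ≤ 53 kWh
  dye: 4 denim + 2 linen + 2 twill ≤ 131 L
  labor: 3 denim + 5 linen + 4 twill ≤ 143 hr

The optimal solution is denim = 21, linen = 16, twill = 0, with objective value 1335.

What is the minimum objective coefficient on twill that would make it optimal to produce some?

33

Binding: steam and labor. Non-binding: dye (15 unused).
Slack constraints have shadow price 0 (complementary slackness).
From A_Bᵀ y = c: 1·y_steam + 3·y_labor = 27; 2·y_steam + 5·y_labor = 48.
This yields shadow prices y_steam = 9, y_labor = 6.
twill enters the basis when its profit ≥ yᵀa₃ = 9·1 + 6·4 = 33.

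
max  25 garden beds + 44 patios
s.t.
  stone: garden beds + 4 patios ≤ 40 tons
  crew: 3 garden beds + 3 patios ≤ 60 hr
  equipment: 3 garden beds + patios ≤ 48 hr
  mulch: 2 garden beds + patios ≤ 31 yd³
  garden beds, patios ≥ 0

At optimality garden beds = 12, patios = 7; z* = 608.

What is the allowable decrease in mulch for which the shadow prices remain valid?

Binding constraints: stone, mulch. The basis is B = [[1,4],[2,1]] with det -7.
Per unit decrease in mulch, x* moves by d = (-0.5714, 0.1429).
The basis stays optimal until garden beds reaches 0; allowable decrease = 21 yd³.

21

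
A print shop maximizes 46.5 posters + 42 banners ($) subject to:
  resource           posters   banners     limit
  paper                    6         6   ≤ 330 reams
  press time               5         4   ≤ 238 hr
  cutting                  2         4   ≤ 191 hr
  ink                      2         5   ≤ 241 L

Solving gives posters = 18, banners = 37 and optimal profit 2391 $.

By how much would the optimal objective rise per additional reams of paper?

4

Check each constraint at x*: paper 330/330 (tight); press time 238/238 (tight); cutting 184/191 (slack 7); ink 221/241 (slack 20).
By complementary slackness, y = 0 for the non-binding constraints.
Dual feasibility on the basic columns requires 6·y_paper + 5·y_press time = 46.5, 6·y_paper + 4·y_press time = 42.
→ y_paper = 4 and y_press time = 4.5.
Shadow price of paper = 4.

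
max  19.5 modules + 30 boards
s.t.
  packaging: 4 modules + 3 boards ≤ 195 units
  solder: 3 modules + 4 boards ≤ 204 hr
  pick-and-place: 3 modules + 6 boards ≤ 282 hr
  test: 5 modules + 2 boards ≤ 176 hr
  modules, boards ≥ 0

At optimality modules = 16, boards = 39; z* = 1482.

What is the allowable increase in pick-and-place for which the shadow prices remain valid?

Binding constraints: solder, pick-and-place. The basis is B = [[3,4],[3,6]] with det 6.
Per unit increase in pick-and-place, x* moves by d = (-0.6667, 0.5).
The basis stays optimal until modules reaches 0; allowable increase = 24 hr.

24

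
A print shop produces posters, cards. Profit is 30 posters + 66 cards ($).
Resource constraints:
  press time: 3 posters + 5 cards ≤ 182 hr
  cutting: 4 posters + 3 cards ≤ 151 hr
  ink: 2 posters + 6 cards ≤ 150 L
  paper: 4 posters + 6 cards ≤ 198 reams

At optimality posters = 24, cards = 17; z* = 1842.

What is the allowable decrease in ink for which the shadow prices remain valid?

4

Binding constraints: ink, paper. The basis is B = [[2,6],[4,6]] with det -12.
Per unit decrease in ink, x* moves by d = (0.5, -0.3333).
The basis stays optimal until cutting becomes binding; allowable decrease = 4 L.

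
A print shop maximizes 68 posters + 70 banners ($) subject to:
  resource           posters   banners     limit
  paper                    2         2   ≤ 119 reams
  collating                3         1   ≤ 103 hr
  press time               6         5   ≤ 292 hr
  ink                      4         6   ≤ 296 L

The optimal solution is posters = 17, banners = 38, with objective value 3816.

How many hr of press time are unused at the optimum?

0

press time used = 6·17 + 5·38 = 292; slack = 292 − 292 = 0.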